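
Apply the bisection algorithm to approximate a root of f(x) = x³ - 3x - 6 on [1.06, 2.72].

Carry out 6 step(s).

f(x) = x³ - 3x - 6
Initial interval: [1.06, 2.72]

Iteration 1:
  c_1 = (1.060000 + 2.720000)/2 = 1.890000
  f(c_1) = f(1.890000) = -4.918731
  f(a) × f(c) ≥ 0, new interval: [1.890000, 2.720000]
Iteration 2:
  c_2 = (1.890000 + 2.720000)/2 = 2.305000
  f(c_2) = f(2.305000) = -0.668477
  f(a) × f(c) ≥ 0, new interval: [2.305000, 2.720000]
Iteration 3:
  c_3 = (2.305000 + 2.720000)/2 = 2.512500
  f(c_3) = f(2.512500) = 2.323049
  f(a) × f(c) < 0, new interval: [2.305000, 2.512500]
Iteration 4:
  c_4 = (2.305000 + 2.512500)/2 = 2.408750
  f(c_4) = f(2.408750) = 0.749502
  f(a) × f(c) < 0, new interval: [2.305000, 2.408750]
Iteration 5:
  c_5 = (2.305000 + 2.408750)/2 = 2.356875
  f(c_5) = f(2.356875) = 0.021485
  f(a) × f(c) < 0, new interval: [2.305000, 2.356875]
Iteration 6:
  c_6 = (2.305000 + 2.356875)/2 = 2.330938
  f(c_6) = f(2.330938) = -0.328201
  f(a) × f(c) ≥ 0, new interval: [2.330938, 2.356875]

After 6 iteration(s), the approximation is c_6 = 2.330938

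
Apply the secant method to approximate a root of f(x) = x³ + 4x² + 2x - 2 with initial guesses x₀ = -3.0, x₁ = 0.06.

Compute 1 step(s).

f(x) = x³ + 4x² + 2x - 2
x₀ = -3.0, x₁ = 0.06

Secant formula: x_{n+1} = x_n - f(x_n)(x_n - x_{n-1})/(f(x_n) - f(x_{n-1}))

Iteration 1:
  f(-3.000000) = 1.000000
  f(0.060000) = -1.865384
  x_2 = 0.060000 - (-1.865384)×(0.060000 - (-3.000000))/(-1.865384 - 1.000000)
       = -1.932080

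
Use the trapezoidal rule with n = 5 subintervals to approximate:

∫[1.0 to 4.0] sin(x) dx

f(x) = sin(x)
a = 1.0, b = 4.0, n = 5
h = (b - a)/n = 0.600000

Trapezoidal rule: (h/2)[f(x₀) + 2f(x₁) + 2f(x₂) + ... + f(xₙ)]

x_0 = 1.0000, f(x_0) = 0.841471, coefficient = 1
x_1 = 1.6000, f(x_1) = 0.999574, coefficient = 2
x_2 = 2.2000, f(x_2) = 0.808496, coefficient = 2
x_3 = 2.8000, f(x_3) = 0.334988, coefficient = 2
x_4 = 3.4000, f(x_4) = -0.255541, coefficient = 2
x_5 = 4.0000, f(x_5) = -0.756802, coefficient = 1

I ≈ (0.600000/2) × 3.859703 = 1.157911
Exact value: 1.193946
Error: 0.036035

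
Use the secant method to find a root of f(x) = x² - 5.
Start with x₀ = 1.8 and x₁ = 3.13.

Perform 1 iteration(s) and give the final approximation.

f(x) = x² - 5
x₀ = 1.8, x₁ = 3.13

Secant formula: x_{n+1} = x_n - f(x_n)(x_n - x_{n-1})/(f(x_n) - f(x_{n-1}))

Iteration 1:
  f(1.800000) = -1.760000
  f(3.130000) = 4.796900
  x_2 = 3.130000 - 4.796900×(3.130000 - 1.800000)/(4.796900 - (-1.760000))
       = 2.156998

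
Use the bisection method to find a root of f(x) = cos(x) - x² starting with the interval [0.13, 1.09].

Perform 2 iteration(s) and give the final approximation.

f(x) = cos(x) - x²
Initial interval: [0.13, 1.09]

Iteration 1:
  c_1 = (0.130000 + 1.090000)/2 = 0.610000
  f(c_1) = f(0.610000) = 0.447548
  f(a) × f(c) ≥ 0, new interval: [0.610000, 1.090000]
Iteration 2:
  c_2 = (0.610000 + 1.090000)/2 = 0.850000
  f(c_2) = f(0.850000) = -0.062517
  f(a) × f(c) < 0, new interval: [0.610000, 0.850000]

After 2 iteration(s), the approximation is c_2 = 0.850000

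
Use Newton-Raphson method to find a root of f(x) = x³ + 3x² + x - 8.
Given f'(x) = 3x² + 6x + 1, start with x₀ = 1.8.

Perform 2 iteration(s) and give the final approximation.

f(x) = x³ + 3x² + x - 8
f'(x) = 3x² + 6x + 1
x₀ = 1.8

Newton-Raphson formula: x_{n+1} = x_n - f(x_n)/f'(x_n)

Iteration 1:
  f(1.800000) = 9.352000
  f'(1.800000) = 21.520000
  x_1 = 1.800000 - 9.352000/21.520000 = 1.365428
Iteration 2:
  f(1.365428) = 1.504297
  f'(1.365428) = 14.785742
  x_2 = 1.365428 - 1.504297/14.785742 = 1.263688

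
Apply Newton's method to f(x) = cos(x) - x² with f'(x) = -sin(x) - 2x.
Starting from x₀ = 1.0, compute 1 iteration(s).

f(x) = cos(x) - x²
f'(x) = -sin(x) - 2x
x₀ = 1.0

Newton-Raphson formula: x_{n+1} = x_n - f(x_n)/f'(x_n)

Iteration 1:
  f(1.000000) = -0.459698
  f'(1.000000) = -2.841471
  x_1 = 1.000000 - (-0.459698)/(-2.841471) = 0.838218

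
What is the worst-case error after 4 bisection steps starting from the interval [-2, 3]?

Bisection error bound: |error| ≤ (b-a)/2^n
|error| ≤ (3 - (-2))/2^4 = 5/2^4
|error| ≤ 0.3125000000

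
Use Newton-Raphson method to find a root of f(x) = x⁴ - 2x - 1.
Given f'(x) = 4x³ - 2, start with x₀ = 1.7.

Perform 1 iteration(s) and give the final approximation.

f(x) = x⁴ - 2x - 1
f'(x) = 4x³ - 2
x₀ = 1.7

Newton-Raphson formula: x_{n+1} = x_n - f(x_n)/f'(x_n)

Iteration 1:
  f(1.700000) = 3.952100
  f'(1.700000) = 17.652000
  x_1 = 1.700000 - 3.952100/17.652000 = 1.476110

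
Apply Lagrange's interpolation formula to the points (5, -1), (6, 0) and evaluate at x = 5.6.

Lagrange interpolation formula:
P(x) = Σ yᵢ × Lᵢ(x)
where Lᵢ(x) = Π_{j≠i} (x - xⱼ)/(xᵢ - xⱼ)

L_0(5.6) = (5.6 - 6)/(5 - 6) = 0.400000
L_1(5.6) = (5.6 - 5)/(6 - 5) = 0.600000

P(5.6) = (-1)×L_0(5.6) + 0×L_1(5.6)
P(5.6) = -0.400000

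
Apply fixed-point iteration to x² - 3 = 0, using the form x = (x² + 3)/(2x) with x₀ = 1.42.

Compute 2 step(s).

Equation: x² - 3 = 0
Fixed-point form: x = (x² + 3)/(2x)
x₀ = 1.42

x_1 = g(1.420000) = 1.766338
x_2 = g(1.766338) = 1.732384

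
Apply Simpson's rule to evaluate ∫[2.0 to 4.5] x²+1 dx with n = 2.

f(x) = x²+1
a = 2.0, b = 4.5, n = 2
h = (b - a)/n = 1.250000

Simpson's rule: (h/3)[f(x₀) + 4f(x₁) + 2f(x₂) + ... + f(xₙ)]

x_0 = 2.0000, f(x_0) = 5.000000, coefficient = 1
x_1 = 3.2500, f(x_1) = 11.562500, coefficient = 4
x_2 = 4.5000, f(x_2) = 21.250000, coefficient = 1

I ≈ (1.250000/3) × 72.500000 = 30.208333
Exact value: 30.208333
Error: 0.000000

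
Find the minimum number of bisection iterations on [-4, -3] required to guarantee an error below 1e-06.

We need (b-a)/2^n ≤ 1e-06
(-3 - (-4))/2^n ≤ 1e-06
1/2^n ≤ 1e-06
2^n ≥ 1000000
n ≥ log₂(1000000) = 19.93
n ≥ 20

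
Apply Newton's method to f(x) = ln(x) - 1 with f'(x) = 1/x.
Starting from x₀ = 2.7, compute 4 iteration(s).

f(x) = ln(x) - 1
f'(x) = 1/x
x₀ = 2.7

Newton-Raphson formula: x_{n+1} = x_n - f(x_n)/f'(x_n)

Iteration 1:
  f(2.700000) = -0.006748
  f'(2.700000) = 0.370370
  x_1 = 2.700000 - (-0.006748)/0.370370 = 2.718220
Iteration 2:
  f(2.718220) = -0.000023
  f'(2.718220) = 0.367888
  x_2 = 2.718220 - (-0.000023)/0.367888 = 2.718282
Iteration 3:
  f(2.718282) = 0.000000
  f'(2.718282) = 0.367879
  x_3 = 2.718282 - 0.000000/0.367879 = 2.718282
Iteration 4:
  f(2.718282) = 0.000000
  f'(2.718282) = 0.367879
  x_4 = 2.718282 - 0.000000/0.367879 = 2.718282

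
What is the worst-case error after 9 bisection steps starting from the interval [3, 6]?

Bisection error bound: |error| ≤ (b-a)/2^n
|error| ≤ (6 - 3)/2^9 = 3/2^9
|error| ≤ 0.0058593750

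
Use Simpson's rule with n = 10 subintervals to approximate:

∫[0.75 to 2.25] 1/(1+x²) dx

f(x) = 1/(1+x²)
a = 0.75, b = 2.25, n = 10
h = (b - a)/n = 0.150000

Simpson's rule: (h/3)[f(x₀) + 4f(x₁) + 2f(x₂) + ... + f(xₙ)]

x_0 = 0.7500, f(x_0) = 0.640000, coefficient = 1
x_1 = 0.9000, f(x_1) = 0.552486, coefficient = 4
x_2 = 1.0500, f(x_2) = 0.475624, coefficient = 2
x_3 = 1.2000, f(x_3) = 0.409836, coefficient = 4
x_4 = 1.3500, f(x_4) = 0.354296, coefficient = 2
x_5 = 1.5000, f(x_5) = 0.307692, coefficient = 4
x_6 = 1.6500, f(x_6) = 0.268637, coefficient = 2
x_7 = 1.8000, f(x_7) = 0.235849, coefficient = 4
x_8 = 1.9500, f(x_8) = 0.208225, coefficient = 2
x_9 = 2.1000, f(x_9) = 0.184843, coefficient = 4
x_10 = 2.2500, f(x_10) = 0.164948, coefficient = 1

I ≈ (0.150000/3) × 10.181338 = 0.509067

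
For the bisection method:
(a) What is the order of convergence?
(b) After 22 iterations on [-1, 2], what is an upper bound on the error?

(a) Bisection has linear (order 1) convergence; the error is halved each step.

(b) Error bound = (b-a)/2^n = (2 - (-1))/2^{22}
    = 3/2^{22}

(a) 1 (linear); (b) error ≤ 7.15e-07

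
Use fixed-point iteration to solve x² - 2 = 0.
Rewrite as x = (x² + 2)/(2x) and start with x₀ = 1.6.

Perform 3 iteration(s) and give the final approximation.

Equation: x² - 2 = 0
Fixed-point form: x = (x² + 2)/(2x)
x₀ = 1.6

x_1 = g(1.600000) = 1.425000
x_2 = g(1.425000) = 1.414254
x_3 = g(1.414254) = 1.414214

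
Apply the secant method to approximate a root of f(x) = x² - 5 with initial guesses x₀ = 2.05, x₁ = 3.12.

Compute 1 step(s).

f(x) = x² - 5
x₀ = 2.05, x₁ = 3.12

Secant formula: x_{n+1} = x_n - f(x_n)(x_n - x_{n-1})/(f(x_n) - f(x_{n-1}))

Iteration 1:
  f(2.050000) = -0.797500
  f(3.120000) = 4.734400
  x_2 = 3.120000 - 4.734400×(3.120000 - 2.050000)/(4.734400 - (-0.797500))
       = 2.204255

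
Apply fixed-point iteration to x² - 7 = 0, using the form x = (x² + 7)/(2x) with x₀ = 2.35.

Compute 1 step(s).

Equation: x² - 7 = 0
Fixed-point form: x = (x² + 7)/(2x)
x₀ = 2.35

x_1 = g(2.350000) = 2.664362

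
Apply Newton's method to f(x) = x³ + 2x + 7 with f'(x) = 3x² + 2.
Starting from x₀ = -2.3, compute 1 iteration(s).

f(x) = x³ + 2x + 7
f'(x) = 3x² + 2
x₀ = -2.3

Newton-Raphson formula: x_{n+1} = x_n - f(x_n)/f'(x_n)

Iteration 1:
  f(-2.300000) = -9.767000
  f'(-2.300000) = 17.870000
  x_1 = -2.300000 - (-9.767000)/17.870000 = -1.753442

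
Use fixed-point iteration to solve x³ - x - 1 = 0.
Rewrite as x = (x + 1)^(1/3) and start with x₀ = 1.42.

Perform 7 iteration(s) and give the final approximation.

Equation: x³ - x - 1 = 0
Fixed-point form: x = (x + 1)^(1/3)
x₀ = 1.42

x_1 = g(1.420000) = 1.342575
x_2 = g(1.342575) = 1.328101
x_3 = g(1.328101) = 1.325360
x_4 = g(1.325360) = 1.324840
x_5 = g(1.324840) = 1.324741
x_6 = g(1.324741) = 1.324722
x_7 = g(1.324722) = 1.324719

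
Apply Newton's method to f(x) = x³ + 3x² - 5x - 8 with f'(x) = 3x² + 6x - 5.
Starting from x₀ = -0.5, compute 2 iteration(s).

f(x) = x³ + 3x² - 5x - 8
f'(x) = 3x² + 6x - 5
x₀ = -0.5

Newton-Raphson formula: x_{n+1} = x_n - f(x_n)/f'(x_n)

Iteration 1:
  f(-0.500000) = -4.875000
  f'(-0.500000) = -7.250000
  x_1 = -0.500000 - (-4.875000)/(-7.250000) = -1.172414
Iteration 2:
  f(-1.172414) = 0.374185
  f'(-1.172414) = -7.910820
  x_2 = -1.172414 - 0.374185/(-7.910820) = -1.125113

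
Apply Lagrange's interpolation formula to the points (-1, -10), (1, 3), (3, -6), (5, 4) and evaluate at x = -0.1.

Lagrange interpolation formula:
P(x) = Σ yᵢ × Lᵢ(x)
where Lᵢ(x) = Π_{j≠i} (x - xⱼ)/(xᵢ - xⱼ)

L_0(-0.1) = (-0.1 - 1)/(-1 - 1) × (-0.1 - 3)/(-1 - 3) × (-0.1 - 5)/(-1 - 5) = 0.362313
L_1(-0.1) = (-0.1 - (-1))/(1 - (-1)) × (-0.1 - 3)/(1 - 3) × (-0.1 - 5)/(1 - 5) = 0.889312
L_2(-0.1) = (-0.1 - (-1))/(3 - (-1)) × (-0.1 - 1)/(3 - 1) × (-0.1 - 5)/(3 - 5) = -0.315563
L_3(-0.1) = (-0.1 - (-1))/(5 - (-1)) × (-0.1 - 1)/(5 - 1) × (-0.1 - 3)/(5 - 3) = 0.063938

P(-0.1) = (-10)×L_0(-0.1) + 3×L_1(-0.1) + (-6)×L_2(-0.1) + 4×L_3(-0.1)
P(-0.1) = 1.193937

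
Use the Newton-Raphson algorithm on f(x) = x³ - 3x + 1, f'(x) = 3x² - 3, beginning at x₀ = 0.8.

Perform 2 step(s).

f(x) = x³ - 3x + 1
f'(x) = 3x² - 3
x₀ = 0.8

Newton-Raphson formula: x_{n+1} = x_n - f(x_n)/f'(x_n)

Iteration 1:
  f(0.800000) = -0.888000
  f'(0.800000) = -1.080000
  x_1 = 0.800000 - (-0.888000)/(-1.080000) = -0.022222
Iteration 2:
  f(-0.022222) = 1.066656
  f'(-0.022222) = -2.998519
  x_2 = -0.022222 - 1.066656/(-2.998519) = 0.333505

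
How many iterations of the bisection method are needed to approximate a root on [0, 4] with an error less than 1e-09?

We need (b-a)/2^n ≤ 1e-09
(4 - 0)/2^n ≤ 1e-09
4/2^n ≤ 1e-09
2^n ≥ 4000000000
n ≥ log₂(4000000000) = 31.90
n ≥ 32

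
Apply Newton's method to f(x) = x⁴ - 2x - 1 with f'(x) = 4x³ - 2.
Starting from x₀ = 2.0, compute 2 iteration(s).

f(x) = x⁴ - 2x - 1
f'(x) = 4x³ - 2
x₀ = 2.0

Newton-Raphson formula: x_{n+1} = x_n - f(x_n)/f'(x_n)

Iteration 1:
  f(2.000000) = 11.000000
  f'(2.000000) = 30.000000
  x_1 = 2.000000 - 11.000000/30.000000 = 1.633333
Iteration 2:
  f(1.633333) = 2.850372
  f'(1.633333) = 15.429481
  x_2 = 1.633333 - 2.850372/15.429481 = 1.448598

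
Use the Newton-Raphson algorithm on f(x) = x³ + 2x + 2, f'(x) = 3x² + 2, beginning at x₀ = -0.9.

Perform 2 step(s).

f(x) = x³ + 2x + 2
f'(x) = 3x² + 2
x₀ = -0.9

Newton-Raphson formula: x_{n+1} = x_n - f(x_n)/f'(x_n)

Iteration 1:
  f(-0.900000) = -0.529000
  f'(-0.900000) = 4.430000
  x_1 = -0.900000 - (-0.529000)/4.430000 = -0.780587
Iteration 2:
  f(-0.780587) = -0.036798
  f'(-0.780587) = 3.827948
  x_2 = -0.780587 - (-0.036798)/3.827948 = -0.770974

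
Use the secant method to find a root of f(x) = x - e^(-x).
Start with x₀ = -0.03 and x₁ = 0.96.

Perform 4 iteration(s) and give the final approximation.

f(x) = x - e^(-x)
x₀ = -0.03, x₁ = 0.96

Secant formula: x_{n+1} = x_n - f(x_n)(x_n - x_{n-1})/(f(x_n) - f(x_{n-1}))

Iteration 1:
  f(-0.030000) = -1.060455
  f(0.960000) = 0.577107
  x_2 = 0.960000 - 0.577107×(0.960000 - (-0.030000))/(0.577107 - (-1.060455))
       = 0.611106
Iteration 2:
  f(0.960000) = 0.577107
  f(0.611106) = 0.068355
  x_3 = 0.611106 - 0.068355×(0.611106 - 0.960000)/(0.068355 - 0.577107)
       = 0.564229
Iteration 3:
  f(0.611106) = 0.068355
  f(0.564229) = -0.004570
  x_4 = 0.564229 - (-0.004570)×(0.564229 - 0.611106)/(-0.004570 - 0.068355)
       = 0.567166
Iteration 4:
  f(0.564229) = -0.004570
  f(0.567166) = 0.000036
  x_5 = 0.567166 - 0.000036×(0.567166 - 0.564229)/(0.000036 - (-0.004570))
       = 0.567143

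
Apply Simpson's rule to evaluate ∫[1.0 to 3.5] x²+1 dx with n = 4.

f(x) = x²+1
a = 1.0, b = 3.5, n = 4
h = (b - a)/n = 0.625000

Simpson's rule: (h/3)[f(x₀) + 4f(x₁) + 2f(x₂) + ... + f(xₙ)]

x_0 = 1.0000, f(x_0) = 2.000000, coefficient = 1
x_1 = 1.6250, f(x_1) = 3.640625, coefficient = 4
x_2 = 2.2500, f(x_2) = 6.062500, coefficient = 2
x_3 = 2.8750, f(x_3) = 9.265625, coefficient = 4
x_4 = 3.5000, f(x_4) = 13.250000, coefficient = 1

I ≈ (0.625000/3) × 79.000000 = 16.458333
Exact value: 16.458333
Error: 0.000000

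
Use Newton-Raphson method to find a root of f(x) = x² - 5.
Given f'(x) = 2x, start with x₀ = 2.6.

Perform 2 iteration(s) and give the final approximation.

f(x) = x² - 5
f'(x) = 2x
x₀ = 2.6

Newton-Raphson formula: x_{n+1} = x_n - f(x_n)/f'(x_n)

Iteration 1:
  f(2.600000) = 1.760000
  f'(2.600000) = 5.200000
  x_1 = 2.600000 - 1.760000/5.200000 = 2.261538
Iteration 2:
  f(2.261538) = 0.114556
  f'(2.261538) = 4.523077
  x_2 = 2.261538 - 0.114556/4.523077 = 2.236211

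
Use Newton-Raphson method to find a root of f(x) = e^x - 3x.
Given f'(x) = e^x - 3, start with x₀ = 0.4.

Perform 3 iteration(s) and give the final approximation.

f(x) = e^x - 3x
f'(x) = e^x - 3
x₀ = 0.4

Newton-Raphson formula: x_{n+1} = x_n - f(x_n)/f'(x_n)

Iteration 1:
  f(0.400000) = 0.291825
  f'(0.400000) = -1.508175
  x_1 = 0.400000 - 0.291825/(-1.508175) = 0.593495
Iteration 2:
  f(0.593495) = 0.029819
  f'(0.593495) = -1.189695
  x_2 = 0.593495 - 0.029819/(-1.189695) = 0.618560
Iteration 3:
  f(0.618560) = 0.000573
  f'(0.618560) = -1.143747
  x_3 = 0.618560 - 0.000573/(-1.143747) = 0.619061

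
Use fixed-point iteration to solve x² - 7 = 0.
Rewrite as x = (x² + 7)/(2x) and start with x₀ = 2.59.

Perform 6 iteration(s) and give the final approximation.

Equation: x² - 7 = 0
Fixed-point form: x = (x² + 7)/(2x)
x₀ = 2.59

x_1 = g(2.590000) = 2.646351
x_2 = g(2.646351) = 2.645751
x_3 = g(2.645751) = 2.645751
x_4 = g(2.645751) = 2.645751
x_5 = g(2.645751) = 2.645751
x_6 = g(2.645751) = 2.645751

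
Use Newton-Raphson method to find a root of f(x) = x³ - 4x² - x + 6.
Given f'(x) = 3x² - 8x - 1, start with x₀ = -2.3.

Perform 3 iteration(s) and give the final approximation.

f(x) = x³ - 4x² - x + 6
f'(x) = 3x² - 8x - 1
x₀ = -2.3

Newton-Raphson formula: x_{n+1} = x_n - f(x_n)/f'(x_n)

Iteration 1:
  f(-2.300000) = -25.027000
  f'(-2.300000) = 33.270000
  x_1 = -2.300000 - (-25.027000)/33.270000 = -1.547761
Iteration 2:
  f(-1.547761) = -5.742251
  f'(-1.547761) = 18.568776
  x_2 = -1.547761 - (-5.742251)/18.568776 = -1.238518
Iteration 3:
  f(-1.238518) = -0.796991
  f'(-1.238518) = 13.509931
  x_3 = -1.238518 - (-0.796991)/13.509931 = -1.179525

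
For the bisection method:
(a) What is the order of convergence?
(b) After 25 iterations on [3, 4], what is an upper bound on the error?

(a) Bisection has linear (order 1) convergence; the error is halved each step.

(b) Error bound = (b-a)/2^n = (4 - 3)/2^{25}
    = 1/2^{25}

(a) 1 (linear); (b) error ≤ 2.98e-08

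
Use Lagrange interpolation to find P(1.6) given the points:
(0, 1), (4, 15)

Lagrange interpolation formula:
P(x) = Σ yᵢ × Lᵢ(x)
where Lᵢ(x) = Π_{j≠i} (x - xⱼ)/(xᵢ - xⱼ)

L_0(1.6) = (1.6 - 4)/(0 - 4) = 0.600000
L_1(1.6) = (1.6 - 0)/(4 - 0) = 0.400000

P(1.6) = 1×L_0(1.6) + 15×L_1(1.6)
P(1.6) = 6.600000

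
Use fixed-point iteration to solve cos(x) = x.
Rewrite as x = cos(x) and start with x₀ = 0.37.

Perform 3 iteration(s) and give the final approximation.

Equation: cos(x) = x
Fixed-point form: x = cos(x)
x₀ = 0.37

x_1 = g(0.370000) = 0.932327
x_2 = g(0.932327) = 0.595967
x_3 = g(0.595967) = 0.827606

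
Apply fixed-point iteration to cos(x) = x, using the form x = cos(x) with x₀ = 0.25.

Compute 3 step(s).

Equation: cos(x) = x
Fixed-point form: x = cos(x)
x₀ = 0.25

x_1 = g(0.250000) = 0.968912
x_2 = g(0.968912) = 0.566196
x_3 = g(0.566196) = 0.843947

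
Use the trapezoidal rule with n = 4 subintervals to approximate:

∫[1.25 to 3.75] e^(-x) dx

f(x) = e^(-x)
a = 1.25, b = 3.75, n = 4
h = (b - a)/n = 0.625000

Trapezoidal rule: (h/2)[f(x₀) + 2f(x₁) + 2f(x₂) + ... + f(xₙ)]

x_0 = 1.2500, f(x_0) = 0.286505, coefficient = 1
x_1 = 1.8750, f(x_1) = 0.153355, coefficient = 2
x_2 = 2.5000, f(x_2) = 0.082085, coefficient = 2
x_3 = 3.1250, f(x_3) = 0.043937, coefficient = 2
x_4 = 3.7500, f(x_4) = 0.023518, coefficient = 1

I ≈ (0.625000/2) × 0.868776 = 0.271493
Exact value: 0.262987
Error: 0.008506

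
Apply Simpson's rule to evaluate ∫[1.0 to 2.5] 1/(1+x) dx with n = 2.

f(x) = 1/(1+x)
a = 1.0, b = 2.5, n = 2
h = (b - a)/n = 0.750000

Simpson's rule: (h/3)[f(x₀) + 4f(x₁) + 2f(x₂) + ... + f(xₙ)]

x_0 = 1.0000, f(x_0) = 0.500000, coefficient = 1
x_1 = 1.7500, f(x_1) = 0.363636, coefficient = 4
x_2 = 2.5000, f(x_2) = 0.285714, coefficient = 1

I ≈ (0.750000/3) × 2.240260 = 0.560065
Exact value: 0.559616
Error: 0.000449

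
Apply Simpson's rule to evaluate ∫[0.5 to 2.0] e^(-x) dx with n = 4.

f(x) = e^(-x)
a = 0.5, b = 2.0, n = 4
h = (b - a)/n = 0.375000

Simpson's rule: (h/3)[f(x₀) + 4f(x₁) + 2f(x₂) + ... + f(xₙ)]

x_0 = 0.5000, f(x_0) = 0.606531, coefficient = 1
x_1 = 0.8750, f(x_1) = 0.416862, coefficient = 4
x_2 = 1.2500, f(x_2) = 0.286505, coefficient = 2
x_3 = 1.6250, f(x_3) = 0.196912, coefficient = 4
x_4 = 2.0000, f(x_4) = 0.135335, coefficient = 1

I ≈ (0.375000/3) × 3.769970 = 0.471246
Exact value: 0.471195
Error: 0.000051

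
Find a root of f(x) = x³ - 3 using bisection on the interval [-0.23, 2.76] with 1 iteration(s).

f(x) = x³ - 3
Initial interval: [-0.23, 2.76]

Iteration 1:
  c_1 = (-0.230000 + 2.760000)/2 = 1.265000
  f(c_1) = f(1.265000) = -0.975715
  f(a) × f(c) ≥ 0, new interval: [1.265000, 2.760000]

After 1 iteration(s), the approximation is c_1 = 1.265000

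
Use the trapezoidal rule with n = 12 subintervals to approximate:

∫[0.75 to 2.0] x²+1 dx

f(x) = x²+1
a = 0.75, b = 2.0, n = 12
h = (b - a)/n = 0.104167

Trapezoidal rule: (h/2)[f(x₀) + 2f(x₁) + 2f(x₂) + ... + f(xₙ)]

x_0 = 0.7500, f(x_0) = 1.562500, coefficient = 1
x_1 = 0.8542, f(x_1) = 1.729601, coefficient = 2
x_2 = 0.9583, f(x_2) = 1.918403, coefficient = 2
x_3 = 1.0625, f(x_3) = 2.128906, coefficient = 2
x_4 = 1.1667, f(x_4) = 2.361111, coefficient = 2
x_5 = 1.2708, f(x_5) = 2.615017, coefficient = 2
x_6 = 1.3750, f(x_6) = 2.890625, coefficient = 2
x_7 = 1.4792, f(x_7) = 3.187934, coefficient = 2
x_8 = 1.5833, f(x_8) = 3.506944, coefficient = 2
x_9 = 1.6875, f(x_9) = 3.847656, coefficient = 2
x_10 = 1.7917, f(x_10) = 4.210069, coefficient = 2
x_11 = 1.8958, f(x_11) = 4.594184, coefficient = 2
x_12 = 2.0000, f(x_12) = 5.000000, coefficient = 1

I ≈ (0.104167/2) × 72.543403 = 3.778302
Exact value: 3.776042
Error: 0.002261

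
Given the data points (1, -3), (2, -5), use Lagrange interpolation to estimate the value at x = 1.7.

Lagrange interpolation formula:
P(x) = Σ yᵢ × Lᵢ(x)
where Lᵢ(x) = Π_{j≠i} (x - xⱼ)/(xᵢ - xⱼ)

L_0(1.7) = (1.7 - 2)/(1 - 2) = 0.300000
L_1(1.7) = (1.7 - 1)/(2 - 1) = 0.700000

P(1.7) = (-3)×L_0(1.7) + (-5)×L_1(1.7)
P(1.7) = -4.400000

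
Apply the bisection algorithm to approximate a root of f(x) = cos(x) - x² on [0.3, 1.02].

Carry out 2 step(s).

f(x) = cos(x) - x²
Initial interval: [0.3, 1.02]

Iteration 1:
  c_1 = (0.300000 + 1.020000)/2 = 0.660000
  f(c_1) = f(0.660000) = 0.354392
  f(a) × f(c) ≥ 0, new interval: [0.660000, 1.020000]
Iteration 2:
  c_2 = (0.660000 + 1.020000)/2 = 0.840000
  f(c_2) = f(0.840000) = -0.038137
  f(a) × f(c) < 0, new interval: [0.660000, 0.840000]

After 2 iteration(s), the approximation is c_2 = 0.840000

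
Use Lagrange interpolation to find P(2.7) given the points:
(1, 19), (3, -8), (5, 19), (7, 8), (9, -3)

Lagrange interpolation formula:
P(x) = Σ yᵢ × Lᵢ(x)
where Lᵢ(x) = Π_{j≠i} (x - xⱼ)/(xᵢ - xⱼ)

L_0(2.7) = (2.7 - 3)/(1 - 3) × (2.7 - 5)/(1 - 5) × (2.7 - 7)/(1 - 7) × (2.7 - 9)/(1 - 9) = 0.048677
L_1(2.7) = (2.7 - 1)/(3 - 1) × (2.7 - 5)/(3 - 5) × (2.7 - 7)/(3 - 7) × (2.7 - 9)/(3 - 9) = 1.103353
L_2(2.7) = (2.7 - 1)/(5 - 1) × (2.7 - 3)/(5 - 3) × (2.7 - 7)/(5 - 7) × (2.7 - 9)/(5 - 9) = -0.215873
L_3(2.7) = (2.7 - 1)/(7 - 1) × (2.7 - 3)/(7 - 3) × (2.7 - 5)/(7 - 5) × (2.7 - 9)/(7 - 9) = 0.076978
L_4(2.7) = (2.7 - 1)/(9 - 1) × (2.7 - 3)/(9 - 3) × (2.7 - 5)/(9 - 5) × (2.7 - 7)/(9 - 7) = -0.013135

P(2.7) = 19×L_0(2.7) + (-8)×L_1(2.7) + 19×L_2(2.7) + 8×L_3(2.7) + (-3)×L_4(2.7)
P(2.7) = -11.348320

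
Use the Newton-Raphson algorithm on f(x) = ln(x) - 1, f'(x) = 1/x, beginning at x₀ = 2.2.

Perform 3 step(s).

f(x) = ln(x) - 1
f'(x) = 1/x
x₀ = 2.2

Newton-Raphson formula: x_{n+1} = x_n - f(x_n)/f'(x_n)

Iteration 1:
  f(2.200000) = -0.211543
  f'(2.200000) = 0.454545
  x_1 = 2.200000 - (-0.211543)/0.454545 = 2.665394
Iteration 2:
  f(2.665394) = -0.019648
  f'(2.665394) = 0.375179
  x_2 = 2.665394 - (-0.019648)/0.375179 = 2.717764
Iteration 3:
  f(2.717764) = -0.000191
  f'(2.717764) = 0.367950
  x_3 = 2.717764 - (-0.000191)/0.367950 = 2.718282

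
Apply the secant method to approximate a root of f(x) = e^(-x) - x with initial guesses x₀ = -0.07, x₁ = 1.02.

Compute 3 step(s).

f(x) = e^(-x) - x
x₀ = -0.07, x₁ = 1.02

Secant formula: x_{n+1} = x_n - f(x_n)(x_n - x_{n-1})/(f(x_n) - f(x_{n-1}))

Iteration 1:
  f(-0.070000) = 1.142508
  f(1.020000) = -0.659405
  x_2 = 1.020000 - (-0.659405)×(1.020000 - (-0.070000))/(-0.659405 - 1.142508)
       = 0.621118
Iteration 2:
  f(1.020000) = -0.659405
  f(0.621118) = -0.083774
  x_3 = 0.621118 - (-0.083774)×(0.621118 - 1.020000)/(-0.083774 - (-0.659405))
       = 0.563067
Iteration 3:
  f(0.621118) = -0.083774
  f(0.563067) = 0.006394
  x_4 = 0.563067 - 0.006394×(0.563067 - 0.621118)/(0.006394 - (-0.083774))
       = 0.567183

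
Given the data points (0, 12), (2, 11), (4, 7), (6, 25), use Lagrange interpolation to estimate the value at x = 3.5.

Lagrange interpolation formula:
P(x) = Σ yᵢ × Lᵢ(x)
where Lᵢ(x) = Π_{j≠i} (x - xⱼ)/(xᵢ - xⱼ)

L_0(3.5) = (3.5 - 2)/(0 - 2) × (3.5 - 4)/(0 - 4) × (3.5 - 6)/(0 - 6) = -0.039062
L_1(3.5) = (3.5 - 0)/(2 - 0) × (3.5 - 4)/(2 - 4) × (3.5 - 6)/(2 - 6) = 0.273438
L_2(3.5) = (3.5 - 0)/(4 - 0) × (3.5 - 2)/(4 - 2) × (3.5 - 6)/(4 - 6) = 0.820312
L_3(3.5) = (3.5 - 0)/(6 - 0) × (3.5 - 2)/(6 - 2) × (3.5 - 4)/(6 - 4) = -0.054688

P(3.5) = 12×L_0(3.5) + 11×L_1(3.5) + 7×L_2(3.5) + 25×L_3(3.5)
P(3.5) = 6.914062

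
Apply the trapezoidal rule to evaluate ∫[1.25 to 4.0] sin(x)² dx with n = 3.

f(x) = sin(x)²
a = 1.25, b = 4.0, n = 3
h = (b - a)/n = 0.916667

Trapezoidal rule: (h/2)[f(x₀) + 2f(x₁) + 2f(x₂) + ... + f(xₙ)]

x_0 = 1.2500, f(x_0) = 0.900572, coefficient = 1
x_1 = 2.1667, f(x_1) = 0.685022, coefficient = 2
x_2 = 3.0833, f(x_2) = 0.003390, coefficient = 2
x_3 = 4.0000, f(x_3) = 0.572750, coefficient = 1

I ≈ (0.916667/2) × 2.850146 = 1.306317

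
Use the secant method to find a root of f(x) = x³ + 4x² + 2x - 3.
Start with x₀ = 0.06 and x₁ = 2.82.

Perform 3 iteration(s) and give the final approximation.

f(x) = x³ + 4x² + 2x - 3
x₀ = 0.06, x₁ = 2.82

Secant formula: x_{n+1} = x_n - f(x_n)(x_n - x_{n-1})/(f(x_n) - f(x_{n-1}))

Iteration 1:
  f(0.060000) = -2.865384
  f(2.820000) = 56.875368
  x_2 = 2.820000 - 56.875368×(2.820000 - 0.060000)/(56.875368 - (-2.865384))
       = 0.192380
Iteration 2:
  f(2.820000) = 56.875368
  f(0.192380) = -2.460081
  x_3 = 0.192380 - (-2.460081)×(0.192380 - 2.820000)/(-2.460081 - 56.875368)
       = 0.301322
Iteration 3:
  f(0.192380) = -2.460081
  f(0.301322) = -2.006816
  x_4 = 0.301322 - (-2.006816)×(0.301322 - 0.192380)/(-2.006816 - (-2.460081))
       = 0.783663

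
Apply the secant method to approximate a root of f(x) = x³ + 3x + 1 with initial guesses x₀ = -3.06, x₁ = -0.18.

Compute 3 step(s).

f(x) = x³ + 3x + 1
x₀ = -3.06, x₁ = -0.18

Secant formula: x_{n+1} = x_n - f(x_n)(x_n - x_{n-1})/(f(x_n) - f(x_{n-1}))

Iteration 1:
  f(-3.060000) = -36.832616
  f(-0.180000) = 0.454168
  x_2 = -0.180000 - 0.454168×(-0.180000 - (-3.060000))/(0.454168 - (-36.832616))
       = -0.215080
Iteration 2:
  f(-0.180000) = 0.454168
  f(-0.215080) = 0.344812
  x_3 = -0.215080 - 0.344812×(-0.215080 - (-0.180000))/(0.344812 - 0.454168)
       = -0.325689
Iteration 3:
  f(-0.215080) = 0.344812
  f(-0.325689) = -0.011615
  x_4 = -0.325689 - (-0.011615)×(-0.325689 - (-0.215080))/(-0.011615 - 0.344812)
       = -0.322085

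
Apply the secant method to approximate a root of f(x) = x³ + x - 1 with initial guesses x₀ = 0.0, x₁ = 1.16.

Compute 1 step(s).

f(x) = x³ + x - 1
x₀ = 0.0, x₁ = 1.16

Secant formula: x_{n+1} = x_n - f(x_n)(x_n - x_{n-1})/(f(x_n) - f(x_{n-1}))

Iteration 1:
  f(0.000000) = -1.000000
  f(1.160000) = 1.720896
  x_2 = 1.160000 - 1.720896×(1.160000 - 0.000000)/(1.720896 - (-1.000000))
       = 0.426330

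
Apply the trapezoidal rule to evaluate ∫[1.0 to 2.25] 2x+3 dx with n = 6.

f(x) = 2x+3
a = 1.0, b = 2.25, n = 6
h = (b - a)/n = 0.208333

Trapezoidal rule: (h/2)[f(x₀) + 2f(x₁) + 2f(x₂) + ... + f(xₙ)]

x_0 = 1.0000, f(x_0) = 5.000000, coefficient = 1
x_1 = 1.2083, f(x_1) = 5.416667, coefficient = 2
x_2 = 1.4167, f(x_2) = 5.833333, coefficient = 2
x_3 = 1.6250, f(x_3) = 6.250000, coefficient = 2
x_4 = 1.8333, f(x_4) = 6.666667, coefficient = 2
x_5 = 2.0417, f(x_5) = 7.083333, coefficient = 2
x_6 = 2.2500, f(x_6) = 7.500000, coefficient = 1

I ≈ (0.208333/2) × 75.000000 = 7.812500
Exact value: 7.812500
Error: 0.000000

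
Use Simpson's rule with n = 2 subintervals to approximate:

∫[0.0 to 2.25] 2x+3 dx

f(x) = 2x+3
a = 0.0, b = 2.25, n = 2
h = (b - a)/n = 1.125000

Simpson's rule: (h/3)[f(x₀) + 4f(x₁) + 2f(x₂) + ... + f(xₙ)]

x_0 = 0.0000, f(x_0) = 3.000000, coefficient = 1
x_1 = 1.1250, f(x_1) = 5.250000, coefficient = 4
x_2 = 2.2500, f(x_2) = 7.500000, coefficient = 1

I ≈ (1.125000/3) × 31.500000 = 11.812500
Exact value: 11.812500
Error: 0.000000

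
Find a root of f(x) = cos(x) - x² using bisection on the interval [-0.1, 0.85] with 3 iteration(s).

f(x) = cos(x) - x²
Initial interval: [-0.1, 0.85]

Iteration 1:
  c_1 = (-0.100000 + 0.850000)/2 = 0.375000
  f(c_1) = f(0.375000) = 0.789883
  f(a) × f(c) ≥ 0, new interval: [0.375000, 0.850000]
Iteration 2:
  c_2 = (0.375000 + 0.850000)/2 = 0.612500
  f(c_2) = f(0.612500) = 0.443057
  f(a) × f(c) ≥ 0, new interval: [0.612500, 0.850000]
Iteration 3:
  c_3 = (0.612500 + 0.850000)/2 = 0.731250
  f(c_3) = f(0.731250) = 0.209614
  f(a) × f(c) ≥ 0, new interval: [0.731250, 0.850000]

After 3 iteration(s), the approximation is c_3 = 0.731250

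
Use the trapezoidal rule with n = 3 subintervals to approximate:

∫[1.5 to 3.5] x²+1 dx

f(x) = x²+1
a = 1.5, b = 3.5, n = 3
h = (b - a)/n = 0.666667

Trapezoidal rule: (h/2)[f(x₀) + 2f(x₁) + 2f(x₂) + ... + f(xₙ)]

x_0 = 1.5000, f(x_0) = 3.250000, coefficient = 1
x_1 = 2.1667, f(x_1) = 5.694444, coefficient = 2
x_2 = 2.8333, f(x_2) = 9.027778, coefficient = 2
x_3 = 3.5000, f(x_3) = 13.250000, coefficient = 1

I ≈ (0.666667/2) × 45.944444 = 15.314815
Exact value: 15.166667
Error: 0.148148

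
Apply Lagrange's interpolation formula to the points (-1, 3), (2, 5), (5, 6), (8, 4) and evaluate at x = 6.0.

Lagrange interpolation formula:
P(x) = Σ yᵢ × Lᵢ(x)
where Lᵢ(x) = Π_{j≠i} (x - xⱼ)/(xᵢ - xⱼ)

L_0(6.0) = (6.0 - 2)/(-1 - 2) × (6.0 - 5)/(-1 - 5) × (6.0 - 8)/(-1 - 8) = 0.049383
L_1(6.0) = (6.0 - (-1))/(2 - (-1)) × (6.0 - 5)/(2 - 5) × (6.0 - 8)/(2 - 8) = -0.259259
L_2(6.0) = (6.0 - (-1))/(5 - (-1)) × (6.0 - 2)/(5 - 2) × (6.0 - 8)/(5 - 8) = 1.037037
L_3(6.0) = (6.0 - (-1))/(8 - (-1)) × (6.0 - 2)/(8 - 2) × (6.0 - 5)/(8 - 5) = 0.172840

P(6.0) = 3×L_0(6.0) + 5×L_1(6.0) + 6×L_2(6.0) + 4×L_3(6.0)
P(6.0) = 5.765432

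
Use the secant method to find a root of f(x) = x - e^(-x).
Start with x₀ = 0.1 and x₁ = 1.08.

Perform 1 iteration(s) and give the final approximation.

f(x) = x - e^(-x)
x₀ = 0.1, x₁ = 1.08

Secant formula: x_{n+1} = x_n - f(x_n)(x_n - x_{n-1})/(f(x_n) - f(x_{n-1}))

Iteration 1:
  f(0.100000) = -0.804837
  f(1.080000) = 0.740404
  x_2 = 1.080000 - 0.740404×(1.080000 - 0.100000)/(0.740404 - (-0.804837))
       = 0.610432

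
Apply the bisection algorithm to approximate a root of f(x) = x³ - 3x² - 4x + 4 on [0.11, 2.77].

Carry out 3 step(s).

f(x) = x³ - 3x² - 4x + 4
Initial interval: [0.11, 2.77]

Iteration 1:
  c_1 = (0.110000 + 2.770000)/2 = 1.440000
  f(c_1) = f(1.440000) = -4.994816
  f(a) × f(c) < 0, new interval: [0.110000, 1.440000]
Iteration 2:
  c_2 = (0.110000 + 1.440000)/2 = 0.775000
  f(c_2) = f(0.775000) = -0.436391
  f(a) × f(c) < 0, new interval: [0.110000, 0.775000]
Iteration 3:
  c_3 = (0.110000 + 0.775000)/2 = 0.442500
  f(c_3) = f(0.442500) = 1.729226
  f(a) × f(c) ≥ 0, new interval: [0.442500, 0.775000]

After 3 iteration(s), the approximation is c_3 = 0.442500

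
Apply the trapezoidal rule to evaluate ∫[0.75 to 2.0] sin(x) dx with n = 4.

f(x) = sin(x)
a = 0.75, b = 2.0, n = 4
h = (b - a)/n = 0.312500

Trapezoidal rule: (h/2)[f(x₀) + 2f(x₁) + 2f(x₂) + ... + f(xₙ)]

x_0 = 0.7500, f(x_0) = 0.681639, coefficient = 1
x_1 = 1.0625, f(x_1) = 0.873575, coefficient = 2
x_2 = 1.3750, f(x_2) = 0.980893, coefficient = 2
x_3 = 1.6875, f(x_3) = 0.993198, coefficient = 2
x_4 = 2.0000, f(x_4) = 0.909297, coefficient = 1

I ≈ (0.312500/2) × 7.286268 = 1.138479
Exact value: 1.147836
Error: 0.009356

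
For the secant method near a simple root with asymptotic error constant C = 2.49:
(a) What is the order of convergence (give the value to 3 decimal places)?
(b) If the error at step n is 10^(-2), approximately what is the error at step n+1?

(a) Secant method has superlinear convergence with order φ = (1+√5)/2 ≈ 1.618.
    This means |e_{n+1}| ≈ C|e_n|^1.618.

(b) With |e_n| = 10^(-2) and C = 2.49:
    |e_{n+1}| ≈ 2.49 × (10^(-2))^1.618 = 2.49 × 10^(-3.24)

(a) ≈ 1.618 (golden ratio); (b) |e_{n+1}| ≈ 1.446e-03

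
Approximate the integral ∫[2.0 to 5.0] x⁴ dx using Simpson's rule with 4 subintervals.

f(x) = x⁴
a = 2.0, b = 5.0, n = 4
h = (b - a)/n = 0.750000

Simpson's rule: (h/3)[f(x₀) + 4f(x₁) + 2f(x₂) + ... + f(xₙ)]

x_0 = 2.0000, f(x_0) = 16.000000, coefficient = 1
x_1 = 2.7500, f(x_1) = 57.191406, coefficient = 4
x_2 = 3.5000, f(x_2) = 150.062500, coefficient = 2
x_3 = 4.2500, f(x_3) = 326.253906, coefficient = 4
x_4 = 5.0000, f(x_4) = 625.000000, coefficient = 1

I ≈ (0.750000/3) × 2474.906250 = 618.726562
Exact value: 618.600000
Error: 0.126562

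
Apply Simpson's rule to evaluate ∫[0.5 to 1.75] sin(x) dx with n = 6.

f(x) = sin(x)
a = 0.5, b = 1.75, n = 6
h = (b - a)/n = 0.208333

Simpson's rule: (h/3)[f(x₀) + 4f(x₁) + 2f(x₂) + ... + f(xₙ)]

x_0 = 0.5000, f(x_0) = 0.479426, coefficient = 1
x_1 = 0.7083, f(x_1) = 0.650569, coefficient = 4
x_2 = 0.9167, f(x_2) = 0.793578, coefficient = 2
x_3 = 1.1250, f(x_3) = 0.902268, coefficient = 4
x_4 = 1.3333, f(x_4) = 0.971938, coefficient = 2
x_5 = 1.5417, f(x_5) = 0.999576, coefficient = 4
x_6 = 1.7500, f(x_6) = 0.983986, coefficient = 1

I ≈ (0.208333/3) × 15.204092 = 1.055840
Exact value: 1.055829
Error: 0.000011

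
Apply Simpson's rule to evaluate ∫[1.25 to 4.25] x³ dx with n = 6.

f(x) = x³
a = 1.25, b = 4.25, n = 6
h = (b - a)/n = 0.500000

Simpson's rule: (h/3)[f(x₀) + 4f(x₁) + 2f(x₂) + ... + f(xₙ)]

x_0 = 1.2500, f(x_0) = 1.953125, coefficient = 1
x_1 = 1.7500, f(x_1) = 5.359375, coefficient = 4
x_2 = 2.2500, f(x_2) = 11.390625, coefficient = 2
x_3 = 2.7500, f(x_3) = 20.796875, coefficient = 4
x_4 = 3.2500, f(x_4) = 34.328125, coefficient = 2
x_5 = 3.7500, f(x_5) = 52.734375, coefficient = 4
x_6 = 4.2500, f(x_6) = 76.765625, coefficient = 1

I ≈ (0.500000/3) × 485.718750 = 80.953125
Exact value: 80.953125
Error: 0.000000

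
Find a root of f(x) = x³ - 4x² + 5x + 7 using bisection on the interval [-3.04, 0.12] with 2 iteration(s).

f(x) = x³ - 4x² + 5x + 7
Initial interval: [-3.04, 0.12]

Iteration 1:
  c_1 = (-3.040000 + 0.120000)/2 = -1.460000
  f(c_1) = f(-1.460000) = -11.938536
  f(a) × f(c) ≥ 0, new interval: [-1.460000, 0.120000]
Iteration 2:
  c_2 = (-1.460000 + 0.120000)/2 = -0.670000
  f(c_2) = f(-0.670000) = 1.553637
  f(a) × f(c) < 0, new interval: [-1.460000, -0.670000]

After 2 iteration(s), the approximation is c_2 = -0.670000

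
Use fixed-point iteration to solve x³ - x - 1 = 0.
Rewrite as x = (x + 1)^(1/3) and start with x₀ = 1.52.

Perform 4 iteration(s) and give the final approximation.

Equation: x³ - x - 1 = 0
Fixed-point form: x = (x + 1)^(1/3)
x₀ = 1.52

x_1 = g(1.520000) = 1.360818
x_2 = g(1.360818) = 1.331540
x_3 = g(1.331540) = 1.326013
x_4 = g(1.326013) = 1.324964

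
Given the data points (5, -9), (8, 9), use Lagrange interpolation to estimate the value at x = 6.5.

Lagrange interpolation formula:
P(x) = Σ yᵢ × Lᵢ(x)
where Lᵢ(x) = Π_{j≠i} (x - xⱼ)/(xᵢ - xⱼ)

L_0(6.5) = (6.5 - 8)/(5 - 8) = 0.500000
L_1(6.5) = (6.5 - 5)/(8 - 5) = 0.500000

P(6.5) = (-9)×L_0(6.5) + 9×L_1(6.5)
P(6.5) = 0.000000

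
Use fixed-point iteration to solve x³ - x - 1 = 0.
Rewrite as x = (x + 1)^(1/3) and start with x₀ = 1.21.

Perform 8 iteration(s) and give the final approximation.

Equation: x³ - x - 1 = 0
Fixed-point form: x = (x + 1)^(1/3)
x₀ = 1.21

x_1 = g(1.210000) = 1.302559
x_2 = g(1.302559) = 1.320496
x_3 = g(1.320496) = 1.323915
x_4 = g(1.323915) = 1.324566
x_5 = g(1.324566) = 1.324689
x_6 = g(1.324689) = 1.324712
x_7 = g(1.324712) = 1.324717
x_8 = g(1.324717) = 1.324718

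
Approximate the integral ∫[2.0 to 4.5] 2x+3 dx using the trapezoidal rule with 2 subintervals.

f(x) = 2x+3
a = 2.0, b = 4.5, n = 2
h = (b - a)/n = 1.250000

Trapezoidal rule: (h/2)[f(x₀) + 2f(x₁) + 2f(x₂) + ... + f(xₙ)]

x_0 = 2.0000, f(x_0) = 7.000000, coefficient = 1
x_1 = 3.2500, f(x_1) = 9.500000, coefficient = 2
x_2 = 4.5000, f(x_2) = 12.000000, coefficient = 1

I ≈ (1.250000/2) × 38.000000 = 23.750000
Exact value: 23.750000
Error: 0.000000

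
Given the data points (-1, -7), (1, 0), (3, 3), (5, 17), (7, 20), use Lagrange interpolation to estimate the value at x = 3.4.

Lagrange interpolation formula:
P(x) = Σ yᵢ × Lᵢ(x)
where Lᵢ(x) = Π_{j≠i} (x - xⱼ)/(xᵢ - xⱼ)

L_0(3.4) = (3.4 - 1)/(-1 - 1) × (3.4 - 3)/(-1 - 3) × (3.4 - 5)/(-1 - 5) × (3.4 - 7)/(-1 - 7) = 0.014400
L_1(3.4) = (3.4 - (-1))/(1 - (-1)) × (3.4 - 3)/(1 - 3) × (3.4 - 5)/(1 - 5) × (3.4 - 7)/(1 - 7) = -0.105600
L_2(3.4) = (3.4 - (-1))/(3 - (-1)) × (3.4 - 1)/(3 - 1) × (3.4 - 5)/(3 - 5) × (3.4 - 7)/(3 - 7) = 0.950400
L_3(3.4) = (3.4 - (-1))/(5 - (-1)) × (3.4 - 1)/(5 - 1) × (3.4 - 3)/(5 - 3) × (3.4 - 7)/(5 - 7) = 0.158400
L_4(3.4) = (3.4 - (-1))/(7 - (-1)) × (3.4 - 1)/(7 - 1) × (3.4 - 3)/(7 - 3) × (3.4 - 5)/(7 - 5) = -0.017600

P(3.4) = (-7)×L_0(3.4) + 0×L_1(3.4) + 3×L_2(3.4) + 17×L_3(3.4) + 20×L_4(3.4)
P(3.4) = 5.091200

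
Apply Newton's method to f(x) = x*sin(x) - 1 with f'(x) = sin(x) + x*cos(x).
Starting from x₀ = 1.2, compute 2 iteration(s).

f(x) = x*sin(x) - 1
f'(x) = sin(x) + x*cos(x)
x₀ = 1.2

Newton-Raphson formula: x_{n+1} = x_n - f(x_n)/f'(x_n)

Iteration 1:
  f(1.200000) = 0.118447
  f'(1.200000) = 1.366868
  x_1 = 1.200000 - 0.118447/1.366868 = 1.113344
Iteration 2:
  f(1.113344) = -0.001129
  f'(1.113344) = 1.388904
  x_2 = 1.113344 - (-0.001129)/1.388904 = 1.114157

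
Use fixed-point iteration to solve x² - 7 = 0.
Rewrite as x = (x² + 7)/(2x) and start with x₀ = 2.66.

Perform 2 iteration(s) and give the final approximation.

Equation: x² - 7 = 0
Fixed-point form: x = (x² + 7)/(2x)
x₀ = 2.66

x_1 = g(2.660000) = 2.645789
x_2 = g(2.645789) = 2.645751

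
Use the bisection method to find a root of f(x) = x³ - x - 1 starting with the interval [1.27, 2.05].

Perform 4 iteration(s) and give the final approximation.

f(x) = x³ - x - 1
Initial interval: [1.27, 2.05]

Iteration 1:
  c_1 = (1.270000 + 2.050000)/2 = 1.660000
  f(c_1) = f(1.660000) = 1.914296
  f(a) × f(c) < 0, new interval: [1.270000, 1.660000]
Iteration 2:
  c_2 = (1.270000 + 1.660000)/2 = 1.465000
  f(c_2) = f(1.465000) = 0.679220
  f(a) × f(c) < 0, new interval: [1.270000, 1.465000]
Iteration 3:
  c_3 = (1.270000 + 1.465000)/2 = 1.367500
  f(c_3) = f(1.367500) = 0.189802
  f(a) × f(c) < 0, new interval: [1.270000, 1.367500]
Iteration 4:
  c_4 = (1.270000 + 1.367500)/2 = 1.318750
  f(c_4) = f(1.318750) = -0.025310
  f(a) × f(c) ≥ 0, new interval: [1.318750, 1.367500]

After 4 iteration(s), the approximation is c_4 = 1.318750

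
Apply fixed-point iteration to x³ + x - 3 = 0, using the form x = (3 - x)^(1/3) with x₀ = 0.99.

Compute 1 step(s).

Equation: x³ + x - 3 = 0
Fixed-point form: x = (3 - x)^(1/3)
x₀ = 0.99

x_1 = g(0.990000) = 1.262017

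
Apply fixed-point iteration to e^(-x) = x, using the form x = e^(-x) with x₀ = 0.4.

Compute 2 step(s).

Equation: e^(-x) = x
Fixed-point form: x = e^(-x)
x₀ = 0.4

x_1 = g(0.400000) = 0.670320
x_2 = g(0.670320) = 0.511545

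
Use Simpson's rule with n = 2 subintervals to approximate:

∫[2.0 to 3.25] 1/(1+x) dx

f(x) = 1/(1+x)
a = 2.0, b = 3.25, n = 2
h = (b - a)/n = 0.625000

Simpson's rule: (h/3)[f(x₀) + 4f(x₁) + 2f(x₂) + ... + f(xₙ)]

x_0 = 2.0000, f(x_0) = 0.333333, coefficient = 1
x_1 = 2.6250, f(x_1) = 0.275862, coefficient = 4
x_2 = 3.2500, f(x_2) = 0.235294, coefficient = 1

I ≈ (0.625000/3) × 1.672076 = 0.348349
Exact value: 0.348307
Error: 0.000042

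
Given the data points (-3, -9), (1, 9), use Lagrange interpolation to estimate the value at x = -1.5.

Lagrange interpolation formula:
P(x) = Σ yᵢ × Lᵢ(x)
where Lᵢ(x) = Π_{j≠i} (x - xⱼ)/(xᵢ - xⱼ)

L_0(-1.5) = (-1.5 - 1)/(-3 - 1) = 0.625000
L_1(-1.5) = (-1.5 - (-3))/(1 - (-3)) = 0.375000

P(-1.5) = (-9)×L_0(-1.5) + 9×L_1(-1.5)
P(-1.5) = -2.250000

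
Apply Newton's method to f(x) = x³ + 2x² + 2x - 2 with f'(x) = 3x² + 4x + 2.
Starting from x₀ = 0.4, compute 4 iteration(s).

f(x) = x³ + 2x² + 2x - 2
f'(x) = 3x² + 4x + 2
x₀ = 0.4

Newton-Raphson formula: x_{n+1} = x_n - f(x_n)/f'(x_n)

Iteration 1:
  f(0.400000) = -0.816000
  f'(0.400000) = 4.080000
  x_1 = 0.400000 - (-0.816000)/4.080000 = 0.600000
Iteration 2:
  f(0.600000) = 0.136000
  f'(0.600000) = 5.480000
  x_2 = 0.600000 - 0.136000/5.480000 = 0.575182
Iteration 3:
  f(0.575182) = 0.002325
  f'(0.575182) = 5.293235
  x_3 = 0.575182 - 0.002325/5.293235 = 0.574743
Iteration 4:
  f(0.574743) = 0.000001
  f'(0.574743) = 5.289962
  x_4 = 0.574743 - 0.000001/5.289962 = 0.574743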